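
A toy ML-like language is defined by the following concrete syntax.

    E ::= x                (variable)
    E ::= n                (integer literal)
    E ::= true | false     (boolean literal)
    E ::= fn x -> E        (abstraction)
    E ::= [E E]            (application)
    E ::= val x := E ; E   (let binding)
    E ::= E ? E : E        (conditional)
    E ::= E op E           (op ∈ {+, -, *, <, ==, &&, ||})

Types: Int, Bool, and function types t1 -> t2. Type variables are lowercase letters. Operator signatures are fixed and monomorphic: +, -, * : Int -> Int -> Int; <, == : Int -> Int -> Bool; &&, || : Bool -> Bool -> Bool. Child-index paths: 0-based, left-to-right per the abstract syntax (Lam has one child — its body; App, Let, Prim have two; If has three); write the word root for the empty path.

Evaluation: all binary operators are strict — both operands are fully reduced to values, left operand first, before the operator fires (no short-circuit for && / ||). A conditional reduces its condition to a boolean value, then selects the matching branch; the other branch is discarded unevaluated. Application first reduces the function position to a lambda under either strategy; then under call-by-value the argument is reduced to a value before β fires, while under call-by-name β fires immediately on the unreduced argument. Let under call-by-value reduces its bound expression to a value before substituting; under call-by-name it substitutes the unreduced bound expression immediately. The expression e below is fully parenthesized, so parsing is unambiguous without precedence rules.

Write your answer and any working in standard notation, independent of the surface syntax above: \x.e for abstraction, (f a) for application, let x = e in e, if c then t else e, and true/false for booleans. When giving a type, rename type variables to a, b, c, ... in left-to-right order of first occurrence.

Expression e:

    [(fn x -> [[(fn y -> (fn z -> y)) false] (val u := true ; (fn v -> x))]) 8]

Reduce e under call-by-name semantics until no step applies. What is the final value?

Trace:
step 0: ((\x.(((\y.(\z.y)) false) (let u = true in (\v.x)))) 8)
step 1: [beta@root] (((\y.(\z.y)) false) (let u = true in (\v.8)))
step 2: [beta@0] ((\z.false) (let u = true in (\v.8)))
step 3: [beta@root] false

Answer: false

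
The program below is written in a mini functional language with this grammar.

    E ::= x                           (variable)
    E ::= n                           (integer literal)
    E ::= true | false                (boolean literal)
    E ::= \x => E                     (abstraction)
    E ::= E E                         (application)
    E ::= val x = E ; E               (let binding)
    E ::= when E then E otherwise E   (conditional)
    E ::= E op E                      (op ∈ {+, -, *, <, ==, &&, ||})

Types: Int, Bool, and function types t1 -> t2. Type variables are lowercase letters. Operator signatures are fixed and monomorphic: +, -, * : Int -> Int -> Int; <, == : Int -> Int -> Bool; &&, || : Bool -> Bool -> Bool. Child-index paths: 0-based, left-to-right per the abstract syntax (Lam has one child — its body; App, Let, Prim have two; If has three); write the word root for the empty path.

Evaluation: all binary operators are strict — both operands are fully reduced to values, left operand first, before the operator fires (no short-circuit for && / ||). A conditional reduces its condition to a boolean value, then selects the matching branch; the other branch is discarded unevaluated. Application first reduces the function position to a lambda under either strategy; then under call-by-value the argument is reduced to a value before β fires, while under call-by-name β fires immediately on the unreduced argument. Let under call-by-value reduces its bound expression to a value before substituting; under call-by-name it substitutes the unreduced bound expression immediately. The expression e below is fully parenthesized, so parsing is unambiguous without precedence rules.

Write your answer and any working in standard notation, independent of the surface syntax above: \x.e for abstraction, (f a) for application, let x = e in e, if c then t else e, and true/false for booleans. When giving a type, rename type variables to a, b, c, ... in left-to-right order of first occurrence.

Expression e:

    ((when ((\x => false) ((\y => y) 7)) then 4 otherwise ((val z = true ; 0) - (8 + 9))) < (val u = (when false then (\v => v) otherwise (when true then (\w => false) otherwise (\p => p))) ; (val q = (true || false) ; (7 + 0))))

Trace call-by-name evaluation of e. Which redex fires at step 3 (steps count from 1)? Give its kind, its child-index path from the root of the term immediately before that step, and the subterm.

Derivation:
step 0: ((if ((\x.false) ((\y.y) 7)) then 4 else ((let z = true in 0) - (8 + 9))) < (let u = (if false then (\v.v) else (if true then (\w.false) else (\p.p))) in (let q = (true || false) in (7 + 0))))
step 1: [beta@0.0] ((if false then 4 else ((let z = true in 0) - (8 + 9))) < (let u = (if false then (\v.v) else (if true then (\w.false) else (\p.p))) in (let q = (true || false) in (7 + 0))))
step 2: [if@0] (((let z = true in 0) - (8 + 9)) < (let u = (if false then (\v.v) else (if true then (\w.false) else (\p.p))) in (let q = (true || false) in (7 + 0))))
step 3: [let@0.0] ((0 - (8 + 9)) < (let u = (if false then (\v.v) else (if true then (\w.false) else (\p.p))) in (let q = (true || false) in (7 + 0))))

Answer: let at 0.0 : (let z = true in 0)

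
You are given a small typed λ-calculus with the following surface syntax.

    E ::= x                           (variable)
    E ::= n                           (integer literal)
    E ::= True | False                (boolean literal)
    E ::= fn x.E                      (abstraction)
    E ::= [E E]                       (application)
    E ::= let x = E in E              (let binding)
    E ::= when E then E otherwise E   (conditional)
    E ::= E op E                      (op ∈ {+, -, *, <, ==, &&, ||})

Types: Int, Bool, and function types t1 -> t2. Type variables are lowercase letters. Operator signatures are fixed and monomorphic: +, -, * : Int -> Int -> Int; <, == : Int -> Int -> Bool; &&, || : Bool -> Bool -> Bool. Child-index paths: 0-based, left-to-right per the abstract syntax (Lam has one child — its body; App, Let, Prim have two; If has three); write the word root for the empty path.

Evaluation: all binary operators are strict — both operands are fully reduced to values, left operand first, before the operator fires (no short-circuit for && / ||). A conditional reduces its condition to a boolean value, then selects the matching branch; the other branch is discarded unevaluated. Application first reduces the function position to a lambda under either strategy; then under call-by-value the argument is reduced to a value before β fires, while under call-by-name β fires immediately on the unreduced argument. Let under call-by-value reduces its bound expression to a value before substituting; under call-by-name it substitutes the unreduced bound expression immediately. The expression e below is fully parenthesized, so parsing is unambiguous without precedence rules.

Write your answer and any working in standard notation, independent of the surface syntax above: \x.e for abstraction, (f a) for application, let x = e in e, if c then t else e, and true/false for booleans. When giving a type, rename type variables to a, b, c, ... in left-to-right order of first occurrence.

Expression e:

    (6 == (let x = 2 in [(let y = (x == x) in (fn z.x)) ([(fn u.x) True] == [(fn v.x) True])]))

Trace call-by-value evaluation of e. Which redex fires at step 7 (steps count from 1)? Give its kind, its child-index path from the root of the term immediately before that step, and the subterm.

Answer: beta at 1 : ((\z.2) true)

Working:
step 0: (6 == (let x = 2 in ((let y = (x == x) in (\z.x)) (((\u.x) true) == ((\v.x) true)))))
step 1: [let@1] (6 == ((let y = (2 == 2) in (\z.2)) (((\u.2) true) == ((\v.2) true))))
step 2: [delta@1.0.0] (6 == ((let y = true in (\z.2)) (((\u.2) true) == ((\v.2) true))))
step 3: [let@1.0] (6 == ((\z.2) (((\u.2) true) == ((\v.2) true))))
step 4: [beta@1.1.0] (6 == ((\z.2) (2 == ((\v.2) true))))
step 5: [beta@1.1.1] (6 == ((\z.2) (2 == 2)))
step 6: [delta@1.1] (6 == ((\z.2) true))
step 7: [beta@1] (6 == 2)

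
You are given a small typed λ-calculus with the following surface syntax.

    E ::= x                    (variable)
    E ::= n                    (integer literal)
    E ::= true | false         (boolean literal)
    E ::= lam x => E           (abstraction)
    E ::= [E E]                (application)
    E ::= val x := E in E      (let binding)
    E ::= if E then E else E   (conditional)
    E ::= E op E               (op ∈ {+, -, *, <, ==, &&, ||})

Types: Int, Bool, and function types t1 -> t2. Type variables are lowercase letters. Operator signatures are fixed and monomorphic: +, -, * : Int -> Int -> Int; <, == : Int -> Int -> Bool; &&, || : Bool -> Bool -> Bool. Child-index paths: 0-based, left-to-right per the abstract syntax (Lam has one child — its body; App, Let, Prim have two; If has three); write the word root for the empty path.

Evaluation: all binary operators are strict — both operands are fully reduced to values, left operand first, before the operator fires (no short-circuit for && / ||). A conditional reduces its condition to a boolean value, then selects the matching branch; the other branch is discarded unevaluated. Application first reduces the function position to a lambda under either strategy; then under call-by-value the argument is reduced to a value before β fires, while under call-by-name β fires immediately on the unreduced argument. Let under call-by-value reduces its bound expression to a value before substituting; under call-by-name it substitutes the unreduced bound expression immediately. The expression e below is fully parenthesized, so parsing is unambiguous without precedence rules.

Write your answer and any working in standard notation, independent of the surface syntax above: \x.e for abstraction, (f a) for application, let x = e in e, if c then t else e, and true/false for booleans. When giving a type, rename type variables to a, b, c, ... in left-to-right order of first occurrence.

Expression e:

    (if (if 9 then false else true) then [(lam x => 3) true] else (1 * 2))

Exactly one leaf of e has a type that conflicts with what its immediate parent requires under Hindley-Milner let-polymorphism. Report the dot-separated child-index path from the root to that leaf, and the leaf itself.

Derivation:
  unify Int ~ Bool
  FAIL: mismatch Int ~ Bool

Answer: 0.0 : 9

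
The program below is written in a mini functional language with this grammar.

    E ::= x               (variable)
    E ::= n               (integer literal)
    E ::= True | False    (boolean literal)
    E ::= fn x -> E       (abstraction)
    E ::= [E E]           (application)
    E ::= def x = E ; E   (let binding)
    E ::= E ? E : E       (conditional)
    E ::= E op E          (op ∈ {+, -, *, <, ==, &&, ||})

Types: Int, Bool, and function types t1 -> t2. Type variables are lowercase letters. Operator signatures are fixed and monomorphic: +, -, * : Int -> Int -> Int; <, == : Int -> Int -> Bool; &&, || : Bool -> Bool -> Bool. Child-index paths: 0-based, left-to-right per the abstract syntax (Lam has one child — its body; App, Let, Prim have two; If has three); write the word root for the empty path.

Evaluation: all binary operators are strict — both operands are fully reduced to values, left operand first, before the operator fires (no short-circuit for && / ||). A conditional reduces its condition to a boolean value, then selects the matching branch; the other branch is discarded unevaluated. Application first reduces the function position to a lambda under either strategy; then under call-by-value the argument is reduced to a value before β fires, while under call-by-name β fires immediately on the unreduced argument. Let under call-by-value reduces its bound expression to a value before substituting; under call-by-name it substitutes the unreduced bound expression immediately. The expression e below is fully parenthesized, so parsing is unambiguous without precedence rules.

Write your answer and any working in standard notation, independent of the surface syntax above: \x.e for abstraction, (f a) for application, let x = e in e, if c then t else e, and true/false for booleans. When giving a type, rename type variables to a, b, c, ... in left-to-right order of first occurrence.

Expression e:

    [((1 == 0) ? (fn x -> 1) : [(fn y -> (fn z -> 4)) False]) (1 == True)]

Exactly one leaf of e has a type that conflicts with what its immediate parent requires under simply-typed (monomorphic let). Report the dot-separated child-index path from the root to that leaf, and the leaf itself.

Working:
  unify Int ~ Int
  unify Int ~ Int
  unify Bool ~ Bool
\x._ : a -> Int
\z._ : c -> Int
\y._ : b -> c -> Int
  unify b -> c -> Int ~ Bool -> d
  unify b ~ Bool
  unify c -> Int ~ d
_ _ : c -> Int
  unify a -> Int ~ c -> Int
  unify a ~ c
  unify Int ~ Int
  unify Int ~ Int
  unify Bool ~ Int
  FAIL: mismatch Bool ~ Int

Answer: 1.1 : true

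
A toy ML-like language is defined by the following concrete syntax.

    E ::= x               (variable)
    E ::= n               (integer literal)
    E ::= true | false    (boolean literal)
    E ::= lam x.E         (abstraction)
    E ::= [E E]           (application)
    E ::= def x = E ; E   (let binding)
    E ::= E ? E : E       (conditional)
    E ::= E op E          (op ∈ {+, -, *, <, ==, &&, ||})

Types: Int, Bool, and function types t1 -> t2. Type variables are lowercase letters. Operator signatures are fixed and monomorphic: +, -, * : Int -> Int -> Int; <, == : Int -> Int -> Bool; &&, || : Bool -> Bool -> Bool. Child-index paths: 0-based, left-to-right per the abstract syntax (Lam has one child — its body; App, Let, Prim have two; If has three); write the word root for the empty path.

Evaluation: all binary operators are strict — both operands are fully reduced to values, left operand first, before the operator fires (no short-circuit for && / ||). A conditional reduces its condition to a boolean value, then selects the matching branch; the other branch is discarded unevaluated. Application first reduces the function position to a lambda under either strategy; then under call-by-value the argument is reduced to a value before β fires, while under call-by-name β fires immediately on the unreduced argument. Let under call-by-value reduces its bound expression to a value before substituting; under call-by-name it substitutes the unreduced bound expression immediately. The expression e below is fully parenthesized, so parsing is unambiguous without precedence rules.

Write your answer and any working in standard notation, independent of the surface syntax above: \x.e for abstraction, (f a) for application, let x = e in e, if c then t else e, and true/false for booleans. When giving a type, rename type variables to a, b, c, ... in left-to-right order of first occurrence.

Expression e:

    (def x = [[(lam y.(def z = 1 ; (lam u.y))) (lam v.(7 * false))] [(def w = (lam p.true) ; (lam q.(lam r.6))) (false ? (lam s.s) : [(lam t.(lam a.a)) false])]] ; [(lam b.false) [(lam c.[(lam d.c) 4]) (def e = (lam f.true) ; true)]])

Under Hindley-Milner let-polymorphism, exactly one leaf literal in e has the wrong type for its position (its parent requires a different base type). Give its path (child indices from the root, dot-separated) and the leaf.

Working:
let z : Int
y : a
\u._ : b -> a
\y._ : a -> b -> a
  unify Int ~ Int
  unify Bool ~ Int
  FAIL: mismatch Bool ~ Int

Answer: 0.0.1.0.1 : false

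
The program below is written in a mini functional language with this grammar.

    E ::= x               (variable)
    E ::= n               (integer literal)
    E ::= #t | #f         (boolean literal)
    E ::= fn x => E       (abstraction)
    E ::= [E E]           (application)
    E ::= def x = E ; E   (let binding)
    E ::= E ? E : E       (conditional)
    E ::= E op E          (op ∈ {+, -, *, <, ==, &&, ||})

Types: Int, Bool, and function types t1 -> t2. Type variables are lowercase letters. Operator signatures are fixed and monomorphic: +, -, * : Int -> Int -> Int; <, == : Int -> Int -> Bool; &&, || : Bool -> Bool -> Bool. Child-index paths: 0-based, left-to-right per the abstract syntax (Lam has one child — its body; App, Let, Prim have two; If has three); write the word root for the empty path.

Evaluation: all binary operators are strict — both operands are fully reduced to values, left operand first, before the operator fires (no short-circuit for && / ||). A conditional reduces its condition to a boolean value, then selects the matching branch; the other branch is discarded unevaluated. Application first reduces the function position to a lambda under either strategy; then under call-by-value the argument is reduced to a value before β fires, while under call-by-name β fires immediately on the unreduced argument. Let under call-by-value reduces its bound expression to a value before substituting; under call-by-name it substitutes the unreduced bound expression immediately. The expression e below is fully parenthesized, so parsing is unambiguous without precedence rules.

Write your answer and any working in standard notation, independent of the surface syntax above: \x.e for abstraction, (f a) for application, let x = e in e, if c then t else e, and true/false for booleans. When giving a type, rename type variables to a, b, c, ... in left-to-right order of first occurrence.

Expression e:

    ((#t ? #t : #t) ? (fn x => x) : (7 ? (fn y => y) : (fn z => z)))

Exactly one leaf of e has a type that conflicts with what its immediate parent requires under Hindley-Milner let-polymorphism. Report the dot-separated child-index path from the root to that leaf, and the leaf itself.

Answer: 2.0 : 7

Working:
  unify Bool ~ Bool
  unify Bool ~ Bool
  unify Bool ~ Bool
x : a
\x._ : a -> a
  unify Int ~ Bool
  FAIL: mismatch Int ~ Bool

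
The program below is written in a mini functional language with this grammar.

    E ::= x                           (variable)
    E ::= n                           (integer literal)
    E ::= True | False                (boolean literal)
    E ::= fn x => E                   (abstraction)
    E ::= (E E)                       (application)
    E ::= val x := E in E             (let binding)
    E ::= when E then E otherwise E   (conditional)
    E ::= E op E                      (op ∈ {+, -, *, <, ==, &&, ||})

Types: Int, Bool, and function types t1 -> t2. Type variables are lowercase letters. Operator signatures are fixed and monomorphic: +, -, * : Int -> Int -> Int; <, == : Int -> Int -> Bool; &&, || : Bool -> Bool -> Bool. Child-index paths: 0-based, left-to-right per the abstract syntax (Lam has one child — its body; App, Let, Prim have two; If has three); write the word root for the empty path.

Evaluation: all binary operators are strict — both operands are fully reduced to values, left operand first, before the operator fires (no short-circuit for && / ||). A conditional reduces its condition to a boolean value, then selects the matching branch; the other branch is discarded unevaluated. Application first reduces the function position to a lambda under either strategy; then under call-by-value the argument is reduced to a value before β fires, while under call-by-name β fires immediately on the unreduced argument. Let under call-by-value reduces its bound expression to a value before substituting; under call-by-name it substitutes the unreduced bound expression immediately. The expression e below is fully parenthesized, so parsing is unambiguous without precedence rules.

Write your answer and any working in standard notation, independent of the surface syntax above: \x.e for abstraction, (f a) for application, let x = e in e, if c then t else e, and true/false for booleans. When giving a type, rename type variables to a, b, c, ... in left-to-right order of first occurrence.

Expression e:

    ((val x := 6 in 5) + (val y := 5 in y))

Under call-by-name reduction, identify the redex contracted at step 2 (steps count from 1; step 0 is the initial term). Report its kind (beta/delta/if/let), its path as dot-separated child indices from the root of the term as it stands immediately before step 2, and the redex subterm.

Answer: let at 1 : (let y = 5 in y)

Derivation:
step 0: ((let x = 6 in 5) + (let y = 5 in y))
step 1: [let@0] (5 + (let y = 5 in y))
step 2: [let@1] (5 + 5)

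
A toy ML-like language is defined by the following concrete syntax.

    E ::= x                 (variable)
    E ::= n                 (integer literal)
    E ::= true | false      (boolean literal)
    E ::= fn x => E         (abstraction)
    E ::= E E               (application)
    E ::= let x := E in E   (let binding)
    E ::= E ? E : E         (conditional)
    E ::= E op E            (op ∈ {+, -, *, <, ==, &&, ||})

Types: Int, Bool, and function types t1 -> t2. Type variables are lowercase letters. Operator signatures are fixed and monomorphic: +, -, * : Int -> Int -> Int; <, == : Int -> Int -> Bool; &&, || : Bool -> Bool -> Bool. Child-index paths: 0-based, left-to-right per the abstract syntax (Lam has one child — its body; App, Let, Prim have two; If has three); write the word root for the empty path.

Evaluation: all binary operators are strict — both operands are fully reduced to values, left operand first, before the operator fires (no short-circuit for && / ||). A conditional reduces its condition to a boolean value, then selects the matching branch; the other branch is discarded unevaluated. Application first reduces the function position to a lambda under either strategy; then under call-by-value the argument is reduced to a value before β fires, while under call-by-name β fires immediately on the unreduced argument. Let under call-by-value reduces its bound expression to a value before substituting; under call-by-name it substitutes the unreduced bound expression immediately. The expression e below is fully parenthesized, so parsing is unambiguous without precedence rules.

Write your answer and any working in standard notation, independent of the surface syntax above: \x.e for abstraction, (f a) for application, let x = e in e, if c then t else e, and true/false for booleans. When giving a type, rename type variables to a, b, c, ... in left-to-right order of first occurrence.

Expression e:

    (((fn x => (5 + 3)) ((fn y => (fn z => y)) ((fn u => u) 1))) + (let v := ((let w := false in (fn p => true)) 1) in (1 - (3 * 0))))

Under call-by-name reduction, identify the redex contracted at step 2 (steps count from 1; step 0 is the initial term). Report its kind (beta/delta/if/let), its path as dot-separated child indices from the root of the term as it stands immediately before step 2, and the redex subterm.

Working:
step 0: (((\x.(5 + 3)) ((\y.(\z.y)) ((\u.u) 1))) + (let v = ((let w = false in (\p.true)) 1) in (1 - (3 * 0))))
step 1: [beta@0] ((5 + 3) + (let v = ((let w = false in (\p.true)) 1) in (1 - (3 * 0))))
step 2: [delta@0] (8 + (let v = ((let w = false in (\p.true)) 1) in (1 - (3 * 0))))

Answer: delta at 0 : (5 + 3)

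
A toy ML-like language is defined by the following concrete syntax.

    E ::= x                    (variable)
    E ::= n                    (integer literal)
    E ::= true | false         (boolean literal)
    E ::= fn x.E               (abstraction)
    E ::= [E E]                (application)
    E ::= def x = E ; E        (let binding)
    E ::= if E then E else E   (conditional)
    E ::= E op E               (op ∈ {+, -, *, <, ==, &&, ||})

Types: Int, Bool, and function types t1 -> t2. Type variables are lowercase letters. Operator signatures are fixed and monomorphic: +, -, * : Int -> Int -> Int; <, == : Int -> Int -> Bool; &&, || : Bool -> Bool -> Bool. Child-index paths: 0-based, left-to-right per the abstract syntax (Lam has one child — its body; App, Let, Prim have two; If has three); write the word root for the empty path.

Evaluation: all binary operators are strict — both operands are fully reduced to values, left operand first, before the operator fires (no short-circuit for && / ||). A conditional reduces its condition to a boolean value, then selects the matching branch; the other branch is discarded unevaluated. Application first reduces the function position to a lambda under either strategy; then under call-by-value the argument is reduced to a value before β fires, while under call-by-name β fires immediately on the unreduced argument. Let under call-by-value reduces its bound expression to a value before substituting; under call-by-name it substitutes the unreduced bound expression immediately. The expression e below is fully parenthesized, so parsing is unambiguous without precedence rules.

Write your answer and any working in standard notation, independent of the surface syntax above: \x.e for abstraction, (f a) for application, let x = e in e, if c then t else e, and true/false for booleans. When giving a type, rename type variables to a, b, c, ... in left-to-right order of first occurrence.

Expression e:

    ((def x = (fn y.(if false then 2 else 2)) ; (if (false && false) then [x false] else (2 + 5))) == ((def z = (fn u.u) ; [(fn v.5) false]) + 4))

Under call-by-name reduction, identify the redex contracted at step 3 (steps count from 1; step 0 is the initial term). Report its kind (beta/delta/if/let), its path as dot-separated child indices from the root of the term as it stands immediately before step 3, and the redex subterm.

Working:
step 0: ((let x = (\y.(if false then 2 else 2)) in (if (false && false) then (x false) else (2 + 5))) == ((let z = (\u.u) in ((\v.5) false)) + 4))
step 1: [let@0] ((if (false && false) then ((\y.(if false then 2 else 2)) false) else (2 + 5)) == ((let z = (\u.u) in ((\v.5) false)) + 4))
step 2: [delta@0.0] ((if false then ((\y.(if false then 2 else 2)) false) else (2 + 5)) == ((let z = (\u.u) in ((\v.5) false)) + 4))
step 3: [if@0] ((2 + 5) == ((let z = (\u.u) in ((\v.5) false)) + 4))

Answer: if at 0 : (if false then ((\y.(if false then 2 else 2)) false) else (2 + 5))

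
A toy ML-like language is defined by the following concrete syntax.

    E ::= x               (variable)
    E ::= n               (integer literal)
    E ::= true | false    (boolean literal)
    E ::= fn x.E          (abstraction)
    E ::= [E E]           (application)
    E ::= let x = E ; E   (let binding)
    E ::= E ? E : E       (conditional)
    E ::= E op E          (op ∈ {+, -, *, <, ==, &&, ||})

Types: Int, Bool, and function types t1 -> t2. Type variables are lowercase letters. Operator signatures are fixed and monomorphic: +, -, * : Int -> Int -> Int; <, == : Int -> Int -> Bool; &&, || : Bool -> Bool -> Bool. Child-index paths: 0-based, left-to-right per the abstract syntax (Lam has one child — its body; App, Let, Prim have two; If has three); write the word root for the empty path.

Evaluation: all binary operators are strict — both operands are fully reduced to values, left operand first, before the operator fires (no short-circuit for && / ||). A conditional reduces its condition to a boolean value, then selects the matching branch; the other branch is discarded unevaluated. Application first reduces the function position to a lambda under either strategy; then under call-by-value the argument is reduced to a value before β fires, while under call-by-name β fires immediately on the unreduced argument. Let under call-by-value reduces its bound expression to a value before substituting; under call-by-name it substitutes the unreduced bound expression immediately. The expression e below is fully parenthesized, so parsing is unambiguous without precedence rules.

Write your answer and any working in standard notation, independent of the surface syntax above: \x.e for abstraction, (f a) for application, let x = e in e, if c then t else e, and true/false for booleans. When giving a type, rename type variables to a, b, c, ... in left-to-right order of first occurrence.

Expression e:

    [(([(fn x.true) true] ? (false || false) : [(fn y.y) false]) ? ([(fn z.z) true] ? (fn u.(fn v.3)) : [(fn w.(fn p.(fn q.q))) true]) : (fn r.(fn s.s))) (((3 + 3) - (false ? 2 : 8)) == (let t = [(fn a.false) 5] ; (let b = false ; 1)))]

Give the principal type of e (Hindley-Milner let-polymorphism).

Answer: Int -> Int

Working:
\x._ : a -> Bool
  unify a -> Bool ~ Bool -> b
  unify a ~ Bool
  unify Bool ~ b
_ _ : Bool
  unify Bool ~ Bool
  unify Bool ~ Bool
  unify Bool ~ Bool
y : c
\y._ : c -> c
  unify c -> c ~ Bool -> d
  unify c ~ Bool
  unify Bool ~ d
_ _ : Bool
  unify Bool ~ Bool
  unify Bool ~ Bool
z : e
\z._ : e -> e
  unify e -> e ~ Bool -> f
  unify e ~ Bool
  unify Bool ~ f
_ _ : Bool
  unify Bool ~ Bool
\v._ : h -> Int
\u._ : g -> h -> Int
q : k
\q._ : k -> k
\p._ : j -> k -> k
\w._ : i -> j -> k -> k
  unify i -> j -> k -> k ~ Bool -> l
  unify i ~ Bool
  unify j -> k -> k ~ l
_ _ : j -> k -> k
  unify g -> h -> Int ~ j -> k -> k
  unify g ~ j
  unify h -> Int ~ k -> k
  unify h ~ k
  unify Int ~ k
s : n
\s._ : n -> n
\r._ : m -> n -> n
  unify j -> Int -> Int ~ m -> n -> n
  unify j ~ m
  unify Int -> Int ~ n -> n
  unify Int ~ n
  unify Int ~ Int
  unify Int ~ Int
  unify Int ~ Int
  unify Int ~ Int
  unify Bool ~ Bool
  unify Int ~ Int
  unify Int ~ Int
  unify Int ~ Int
\a._ : o -> Bool
  unify o -> Bool ~ Int -> p
  unify o ~ Int
  unify Bool ~ p
_ _ : Bool
let t : Bool
let b : Bool
  unify Int ~ Int
  unify m -> Int -> Int ~ Bool -> q
  unify m ~ Bool
  unify Int -> Int ~ q
_ _ : Int -> Int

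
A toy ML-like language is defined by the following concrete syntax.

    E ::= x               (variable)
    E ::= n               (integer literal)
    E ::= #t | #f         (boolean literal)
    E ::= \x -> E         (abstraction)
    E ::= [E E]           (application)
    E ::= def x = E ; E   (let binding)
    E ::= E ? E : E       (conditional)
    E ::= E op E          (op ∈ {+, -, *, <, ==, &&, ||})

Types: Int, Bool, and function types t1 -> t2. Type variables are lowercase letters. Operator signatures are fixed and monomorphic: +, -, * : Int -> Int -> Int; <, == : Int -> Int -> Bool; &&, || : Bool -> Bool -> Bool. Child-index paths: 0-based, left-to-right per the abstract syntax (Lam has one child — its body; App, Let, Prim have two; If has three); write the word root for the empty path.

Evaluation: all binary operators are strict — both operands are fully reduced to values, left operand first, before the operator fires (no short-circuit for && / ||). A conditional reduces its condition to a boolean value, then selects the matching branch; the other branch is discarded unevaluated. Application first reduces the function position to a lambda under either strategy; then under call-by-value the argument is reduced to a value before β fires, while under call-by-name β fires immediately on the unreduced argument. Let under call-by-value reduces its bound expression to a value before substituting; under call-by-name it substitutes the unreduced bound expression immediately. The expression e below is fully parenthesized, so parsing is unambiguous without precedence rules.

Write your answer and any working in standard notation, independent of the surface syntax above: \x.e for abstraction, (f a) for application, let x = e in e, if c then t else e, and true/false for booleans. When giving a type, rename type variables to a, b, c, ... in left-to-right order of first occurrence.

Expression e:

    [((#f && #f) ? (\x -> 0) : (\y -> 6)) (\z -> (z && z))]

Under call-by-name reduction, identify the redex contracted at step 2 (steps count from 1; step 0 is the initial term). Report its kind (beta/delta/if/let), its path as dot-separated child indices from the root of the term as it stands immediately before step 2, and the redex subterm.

Trace:
step 0: ((if (false && false) then (\x.0) else (\y.6)) (\z.(z && z)))
step 1: [delta@0.0] ((if false then (\x.0) else (\y.6)) (\z.(z && z)))
step 2: [if@0] ((\y.6) (\z.(z && z)))

Answer: if at 0 : (if false then (\x.0) else (\y.6))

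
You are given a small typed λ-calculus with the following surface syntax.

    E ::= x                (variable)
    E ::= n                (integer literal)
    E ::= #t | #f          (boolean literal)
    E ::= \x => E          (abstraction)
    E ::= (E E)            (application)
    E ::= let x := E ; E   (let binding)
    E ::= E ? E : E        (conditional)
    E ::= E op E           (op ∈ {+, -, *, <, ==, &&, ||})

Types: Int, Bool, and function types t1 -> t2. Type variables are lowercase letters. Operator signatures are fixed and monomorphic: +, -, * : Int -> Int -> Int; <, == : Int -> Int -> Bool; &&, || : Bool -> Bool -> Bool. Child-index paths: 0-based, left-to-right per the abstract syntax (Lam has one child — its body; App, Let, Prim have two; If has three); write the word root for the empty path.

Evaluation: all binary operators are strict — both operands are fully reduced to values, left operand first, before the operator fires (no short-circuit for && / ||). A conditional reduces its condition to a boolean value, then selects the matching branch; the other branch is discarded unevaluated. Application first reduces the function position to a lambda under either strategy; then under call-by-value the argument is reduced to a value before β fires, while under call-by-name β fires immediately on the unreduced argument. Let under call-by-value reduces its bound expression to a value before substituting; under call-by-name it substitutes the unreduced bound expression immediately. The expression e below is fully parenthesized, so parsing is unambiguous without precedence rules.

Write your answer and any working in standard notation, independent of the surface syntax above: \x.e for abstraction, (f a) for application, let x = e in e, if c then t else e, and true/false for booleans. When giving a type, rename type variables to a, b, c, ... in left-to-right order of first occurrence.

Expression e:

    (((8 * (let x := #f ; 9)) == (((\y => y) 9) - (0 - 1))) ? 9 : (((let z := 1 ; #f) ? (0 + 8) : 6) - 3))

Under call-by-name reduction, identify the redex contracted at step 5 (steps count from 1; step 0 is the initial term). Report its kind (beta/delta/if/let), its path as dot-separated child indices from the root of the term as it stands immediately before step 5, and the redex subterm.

Derivation:
step 0: (if ((8 * (let x = false in 9)) == (((\y.y) 9) - (0 - 1))) then 9 else ((if (let z = 1 in false) then (0 + 8) else 6) - 3))
step 1: [let@0.0.1] (if ((8 * 9) == (((\y.y) 9) - (0 - 1))) then 9 else ((if (let z = 1 in false) then (0 + 8) else 6) - 3))
step 2: [delta@0.0] (if (72 == (((\y.y) 9) - (0 - 1))) then 9 else ((if (let z = 1 in false) then (0 + 8) else 6) - 3))
step 3: [beta@0.1.0] (if (72 == (9 - (0 - 1))) then 9 else ((if (let z = 1 in false) then (0 + 8) else 6) - 3))
step 4: [delta@0.1.1] (if (72 == (9 - -1)) then 9 else ((if (let z = 1 in false) then (0 + 8) else 6) - 3))
step 5: [delta@0.1] (if (72 == 10) then 9 else ((if (let z = 1 in false) then (0 + 8) else 6) - 3))

Answer: delta at 0.1 : (9 - -1)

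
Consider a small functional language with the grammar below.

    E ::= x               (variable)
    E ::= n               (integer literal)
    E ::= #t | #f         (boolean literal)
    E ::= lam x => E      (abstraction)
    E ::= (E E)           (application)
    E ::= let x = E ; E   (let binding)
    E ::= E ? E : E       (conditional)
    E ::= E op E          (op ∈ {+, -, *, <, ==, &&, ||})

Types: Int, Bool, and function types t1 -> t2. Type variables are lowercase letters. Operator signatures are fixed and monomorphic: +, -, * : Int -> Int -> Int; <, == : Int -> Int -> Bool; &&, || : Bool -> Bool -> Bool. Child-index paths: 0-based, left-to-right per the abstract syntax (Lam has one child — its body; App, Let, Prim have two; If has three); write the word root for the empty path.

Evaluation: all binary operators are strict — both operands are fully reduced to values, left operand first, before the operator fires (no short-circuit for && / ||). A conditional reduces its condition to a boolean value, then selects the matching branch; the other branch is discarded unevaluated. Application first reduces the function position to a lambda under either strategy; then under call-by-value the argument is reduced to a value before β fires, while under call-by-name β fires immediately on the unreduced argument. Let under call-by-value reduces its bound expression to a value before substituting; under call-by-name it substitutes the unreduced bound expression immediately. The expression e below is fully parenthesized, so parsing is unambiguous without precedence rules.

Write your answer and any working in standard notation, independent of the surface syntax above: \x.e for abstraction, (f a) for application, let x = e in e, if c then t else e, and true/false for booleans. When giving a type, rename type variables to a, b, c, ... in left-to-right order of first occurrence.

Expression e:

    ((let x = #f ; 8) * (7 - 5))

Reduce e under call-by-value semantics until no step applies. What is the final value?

Answer: 16

Working:
step 0: ((let x = false in 8) * (7 - 5))
step 1: [let@0] (8 * (7 - 5))
step 2: [delta@1] (8 * 2)
step 3: [delta@root] 16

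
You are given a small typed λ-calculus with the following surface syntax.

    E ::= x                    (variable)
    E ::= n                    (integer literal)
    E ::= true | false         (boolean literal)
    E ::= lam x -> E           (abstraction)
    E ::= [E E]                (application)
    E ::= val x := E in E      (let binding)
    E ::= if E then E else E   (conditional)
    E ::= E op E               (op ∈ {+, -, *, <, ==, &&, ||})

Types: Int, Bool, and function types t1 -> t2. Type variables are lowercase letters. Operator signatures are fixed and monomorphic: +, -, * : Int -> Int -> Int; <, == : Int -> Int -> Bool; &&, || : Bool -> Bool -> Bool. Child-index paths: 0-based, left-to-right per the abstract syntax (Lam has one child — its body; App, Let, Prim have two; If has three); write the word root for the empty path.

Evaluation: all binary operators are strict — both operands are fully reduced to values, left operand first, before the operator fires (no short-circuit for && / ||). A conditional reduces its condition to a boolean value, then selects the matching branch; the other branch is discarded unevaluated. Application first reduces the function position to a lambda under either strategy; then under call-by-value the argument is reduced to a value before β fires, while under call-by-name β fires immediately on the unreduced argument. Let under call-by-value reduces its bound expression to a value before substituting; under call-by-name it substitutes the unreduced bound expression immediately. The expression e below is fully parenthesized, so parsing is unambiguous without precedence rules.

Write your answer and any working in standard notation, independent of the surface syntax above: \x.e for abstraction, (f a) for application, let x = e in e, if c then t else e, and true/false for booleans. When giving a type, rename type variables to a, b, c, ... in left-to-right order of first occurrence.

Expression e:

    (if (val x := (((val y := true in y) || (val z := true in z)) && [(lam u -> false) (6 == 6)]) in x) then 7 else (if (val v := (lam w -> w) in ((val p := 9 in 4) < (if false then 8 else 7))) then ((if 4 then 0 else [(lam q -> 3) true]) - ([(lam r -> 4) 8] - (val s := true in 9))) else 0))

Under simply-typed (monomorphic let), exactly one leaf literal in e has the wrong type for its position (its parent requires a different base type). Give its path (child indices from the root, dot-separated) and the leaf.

Derivation:
let y : Bool
y : Bool
  unify Bool ~ Bool
let z : Bool
z : Bool
  unify Bool ~ Bool
  unify Bool ~ Bool
\u._ : a -> Bool
  unify Int ~ Int
  unify Int ~ Int
  unify a -> Bool ~ Bool -> b
  unify a ~ Bool
  unify Bool ~ b
_ _ : Bool
  unify Bool ~ Bool
let x : Bool
x : Bool
  unify Bool ~ Bool
w : c
\w._ : c -> c
let v : c -> c
let p : Int
  unify Int ~ Int
  unify Bool ~ Bool
  unify Int ~ Int
  unify Int ~ Int
  unify Bool ~ Bool
  unify Int ~ Bool
  FAIL: mismatch Int ~ Bool

Answer: 2.1.0.0 : 4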